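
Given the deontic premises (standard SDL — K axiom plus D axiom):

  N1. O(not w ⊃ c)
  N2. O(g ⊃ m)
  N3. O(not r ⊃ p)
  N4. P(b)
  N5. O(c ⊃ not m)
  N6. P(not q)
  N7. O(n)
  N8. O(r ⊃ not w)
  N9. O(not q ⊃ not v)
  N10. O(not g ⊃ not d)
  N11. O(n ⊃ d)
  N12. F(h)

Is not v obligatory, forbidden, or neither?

Neither

Premise 9 is O(not q ⊃ not v), but O(not q) is not derivable from the premises (the permission P(not q) asserts only not O(q), not O(not q)), so it does not yield O(not v).
No premise or chain of K-axiom applications forces O(not v), and none forces O(v). So not v is neither obligatory nor forbidden under these norms.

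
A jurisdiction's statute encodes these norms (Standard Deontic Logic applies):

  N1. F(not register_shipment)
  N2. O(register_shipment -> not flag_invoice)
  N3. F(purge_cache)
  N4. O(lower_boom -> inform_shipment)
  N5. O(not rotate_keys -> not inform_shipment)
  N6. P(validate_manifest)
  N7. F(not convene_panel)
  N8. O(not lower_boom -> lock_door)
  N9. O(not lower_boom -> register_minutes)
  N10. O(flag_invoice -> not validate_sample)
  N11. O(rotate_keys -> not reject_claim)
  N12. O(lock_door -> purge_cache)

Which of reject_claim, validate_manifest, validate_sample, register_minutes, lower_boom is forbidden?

reject_claim

Premise 3 is F(purge_cache), i.e. O(not purge_cache).
The contrapositive of premise 12 (O(lock_door -> purge_cache)) is O(not purge_cache -> not lock_door), and O(not purge_cache) is already established, so O(not lock_door).
Premise 8 is O(not lower_boom -> lock_door); contrapositively O(not lock_door -> lower_boom). Since O(not lock_door) holds, K gives O(lower_boom).
From O(lower_boom) and premise 4, O(lower_boom -> inform_shipment), we obtain O(inform_shipment).
Premise 5, O(not rotate_keys -> not inform_shipment), contraposes to O(inform_shipment -> rotate_keys); with O(inform_shipment) we get O(rotate_keys).
Applying K to premise 11 (O(rotate_keys -> not reject_claim)) and O(rotate_keys) yields O(not reject_claim).
So O(not reject_claim) holds, i.e. reject_claim is forbidden. None of the other listed options is forbidden under the premises.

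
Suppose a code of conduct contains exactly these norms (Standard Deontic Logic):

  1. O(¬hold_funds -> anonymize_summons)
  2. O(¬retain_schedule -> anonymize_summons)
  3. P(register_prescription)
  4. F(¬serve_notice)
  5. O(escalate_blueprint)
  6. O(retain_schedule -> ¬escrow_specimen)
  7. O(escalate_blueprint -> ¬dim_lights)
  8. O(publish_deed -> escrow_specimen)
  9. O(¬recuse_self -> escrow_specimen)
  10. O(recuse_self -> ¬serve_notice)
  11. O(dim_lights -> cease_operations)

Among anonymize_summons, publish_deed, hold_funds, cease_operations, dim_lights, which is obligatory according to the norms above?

anonymize_summons

F(¬serve_notice) at premise 4 means O(serve_notice).
Premise 10, O(recuse_self -> ¬serve_notice), contraposes to O(serve_notice -> ¬recuse_self); with O(serve_notice) we get O(¬recuse_self).
Applying K to premise 9 (O(¬recuse_self -> escrow_specimen)) and O(¬recuse_self) yields O(escrow_specimen).
The contrapositive of premise 6 (O(retain_schedule -> ¬escrow_specimen)) is O(escrow_specimen -> ¬retain_schedule), and O(escrow_specimen) is already established, so O(¬retain_schedule).
Premise 2 is O(¬retain_schedule -> anonymize_summons); since O(¬retain_schedule), deontic closure gives O(anonymize_summons).
So O(anonymize_summons) holds — anonymize_summons is obligatory. None of the other listed options is made obligatory by any chain of premises.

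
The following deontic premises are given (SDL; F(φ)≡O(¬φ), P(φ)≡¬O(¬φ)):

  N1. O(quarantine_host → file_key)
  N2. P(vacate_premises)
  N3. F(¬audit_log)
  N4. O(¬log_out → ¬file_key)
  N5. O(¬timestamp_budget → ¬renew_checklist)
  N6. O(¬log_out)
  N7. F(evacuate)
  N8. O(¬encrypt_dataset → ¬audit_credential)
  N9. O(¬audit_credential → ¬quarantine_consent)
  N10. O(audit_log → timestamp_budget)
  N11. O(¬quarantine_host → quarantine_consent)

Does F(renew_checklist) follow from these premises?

Premise 5 is O(¬timestamp_budget → ¬renew_checklist), but O(¬timestamp_budget) is not derivable from the premises, so it does not yield O(¬renew_checklist).
No other premise forces O(¬renew_checklist). An ideal world satisfying every premise can still have renew_checklist true, so F(renew_checklist) is not derivable.

No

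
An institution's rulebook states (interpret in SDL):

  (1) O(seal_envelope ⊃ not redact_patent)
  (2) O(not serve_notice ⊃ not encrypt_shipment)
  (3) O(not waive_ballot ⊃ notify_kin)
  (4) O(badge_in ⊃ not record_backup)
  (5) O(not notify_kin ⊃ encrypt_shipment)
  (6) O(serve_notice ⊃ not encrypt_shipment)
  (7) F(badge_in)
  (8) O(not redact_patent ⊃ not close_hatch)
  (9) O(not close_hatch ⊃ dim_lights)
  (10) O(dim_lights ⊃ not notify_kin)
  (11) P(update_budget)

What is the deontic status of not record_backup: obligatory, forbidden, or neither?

Neither

Premise 4 is O(badge_in ⊃ not record_backup), but O(badge_in) is not derivable from the premises, so it does not yield O(not record_backup).
No premise or chain of K-axiom applications forces O(not record_backup), and none forces O(record_backup). So not record_backup is neither obligatory nor forbidden under these norms.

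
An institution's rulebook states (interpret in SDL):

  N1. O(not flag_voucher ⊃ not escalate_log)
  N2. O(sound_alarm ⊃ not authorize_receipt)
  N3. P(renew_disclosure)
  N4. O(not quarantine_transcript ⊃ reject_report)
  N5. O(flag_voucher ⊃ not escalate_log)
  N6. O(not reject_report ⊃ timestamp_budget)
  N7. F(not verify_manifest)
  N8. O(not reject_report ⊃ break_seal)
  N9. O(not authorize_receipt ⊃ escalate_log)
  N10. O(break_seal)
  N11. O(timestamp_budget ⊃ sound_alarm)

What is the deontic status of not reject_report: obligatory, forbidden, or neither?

Premises 5 and 1 cover both cases: O(flag_voucher ⊃ not escalate_log) and O(not flag_voucher ⊃ not escalate_log). Since flag_voucher ∨ not flag_voucher is a tautology, O(not escalate_log) follows.
The contrapositive of premise 9 (O(not authorize_receipt ⊃ escalate_log)) is O(not escalate_log ⊃ authorize_receipt), and O(not escalate_log) is already established, so O(authorize_receipt).
The contrapositive of premise 2 (O(sound_alarm ⊃ not authorize_receipt)) is O(authorize_receipt ⊃ not sound_alarm), and O(authorize_receipt) is already established, so O(not sound_alarm).
Premise 11, O(timestamp_budget ⊃ sound_alarm), contraposes to O(not sound_alarm ⊃ not timestamp_budget); with O(not sound_alarm) we get O(not timestamp_budget).
Premise 6 is O(not reject_report ⊃ timestamp_budget); contrapositively O(not timestamp_budget ⊃ reject_report). Since O(not timestamp_budget) holds, K gives O(reject_report).
Premises 3, 4, 7, 8, 10 do not contribute to this derivation.
Thus O(reject_report), which is F(not reject_report): not reject_report is forbidden.

Forbidden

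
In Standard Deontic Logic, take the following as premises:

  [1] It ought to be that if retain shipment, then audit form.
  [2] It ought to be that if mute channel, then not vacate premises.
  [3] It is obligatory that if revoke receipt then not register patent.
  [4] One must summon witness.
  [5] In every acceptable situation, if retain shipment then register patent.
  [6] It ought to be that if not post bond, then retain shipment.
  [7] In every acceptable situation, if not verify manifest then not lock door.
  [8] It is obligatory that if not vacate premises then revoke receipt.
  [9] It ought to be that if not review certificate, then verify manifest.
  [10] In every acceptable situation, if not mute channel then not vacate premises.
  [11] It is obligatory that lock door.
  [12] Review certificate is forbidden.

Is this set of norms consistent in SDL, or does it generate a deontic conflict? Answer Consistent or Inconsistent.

Consistent

Premise 7 is O(¬verify_manifest → ¬lock_door), but O(¬verify_manifest) is not derivable from the premises, so it does not yield O(¬lock_door).
So O(¬lock_door) is not derivable, and the apparent clash with O(lock_door) does not arise.
A world satisfying every obligation exists (e.g. audit_form=false, lock_door=true, mute_channel=false, post_bond=true, register_patent=false, retain_shipment=false, review_certificate=false, revoke_receipt=true, summon_witness=true, vacate_premises=false, verify_manifest=true); no atom is both obligatory and forbidden, so the set is consistent.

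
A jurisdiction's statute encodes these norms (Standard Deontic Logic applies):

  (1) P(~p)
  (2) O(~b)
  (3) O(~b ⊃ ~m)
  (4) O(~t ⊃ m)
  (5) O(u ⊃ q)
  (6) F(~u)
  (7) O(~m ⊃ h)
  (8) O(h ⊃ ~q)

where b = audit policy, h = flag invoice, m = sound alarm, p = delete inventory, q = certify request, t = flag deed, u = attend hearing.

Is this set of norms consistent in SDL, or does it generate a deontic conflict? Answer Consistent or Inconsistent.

Premise 6, F(~u), is equivalent to O(u).
Premise 5 is O(u ⊃ q); since O(u), deontic closure gives O(q).
Premise 8 is O(h ⊃ ~q); contrapositively O(q ⊃ ~h). Since O(q) holds, K gives O(~h).
Premise 7, O(~m ⊃ h), contraposes to O(~h ⊃ m); with O(~h) we get O(m).
The contrapositive of premise 3 (O(~b ⊃ ~m)) is O(m ⊃ b), and O(m) is already established, so O(b).
However, premise 2 gives O(~b).
We now have both O(b) and O(~b) — b is simultaneously obligatory and forbidden, violating the D-axiom.

Inconsistent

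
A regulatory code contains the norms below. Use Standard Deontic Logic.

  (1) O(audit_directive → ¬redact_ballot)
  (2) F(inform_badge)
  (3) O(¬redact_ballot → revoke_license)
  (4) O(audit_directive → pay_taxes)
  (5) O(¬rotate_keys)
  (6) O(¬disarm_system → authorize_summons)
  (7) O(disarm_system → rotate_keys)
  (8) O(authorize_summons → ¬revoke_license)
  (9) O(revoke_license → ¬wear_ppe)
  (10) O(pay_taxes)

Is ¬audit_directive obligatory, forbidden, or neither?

Premise 5 states O(¬rotate_keys) outright.
The contrapositive of premise 7 (O(disarm_system → rotate_keys)) is O(¬rotate_keys → ¬disarm_system), and O(¬rotate_keys) is already established, so O(¬disarm_system).
Applying K to premise 6 (O(¬disarm_system → authorize_summons)) and O(¬disarm_system) yields O(authorize_summons).
Premise 8 is O(authorize_summons → ¬revoke_license); since O(authorize_summons), deontic closure gives O(¬revoke_license).
The contrapositive of premise 3 (O(¬redact_ballot → revoke_license)) is O(¬revoke_license → redact_ballot), and O(¬revoke_license) is already established, so O(redact_ballot).
Premise 1 is O(audit_directive → ¬redact_ballot); contrapositively O(redact_ballot → ¬audit_directive). Since O(redact_ballot) holds, K gives O(¬audit_directive).
Premises 2, 4, 9, 10 do not contribute to this derivation.
Hence ¬audit_directive is obligatory.

Obligatory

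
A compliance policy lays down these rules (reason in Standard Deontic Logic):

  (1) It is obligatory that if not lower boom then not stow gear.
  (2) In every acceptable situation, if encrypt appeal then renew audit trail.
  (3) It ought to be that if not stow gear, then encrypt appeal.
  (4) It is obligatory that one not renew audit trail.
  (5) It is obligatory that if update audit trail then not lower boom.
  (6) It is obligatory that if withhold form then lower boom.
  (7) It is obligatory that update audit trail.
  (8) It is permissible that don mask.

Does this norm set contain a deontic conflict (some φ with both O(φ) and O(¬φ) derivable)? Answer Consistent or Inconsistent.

Inconsistent

Premise 4 states O(¬renew_audit_trail) outright.
Premise 2, O(encrypt_appeal → renew_audit_trail), contraposes to O(¬renew_audit_trail → ¬encrypt_appeal); with O(¬renew_audit_trail) we get O(¬encrypt_appeal).
Premise 3 is O(¬stow_gear → encrypt_appeal); contrapositively O(¬encrypt_appeal → stow_gear). Since O(¬encrypt_appeal) holds, K gives O(stow_gear).
The contrapositive of premise 1 (O(¬lower_boom → ¬stow_gear)) is O(stow_gear → lower_boom), and O(stow_gear) is already established, so O(lower_boom).
Premise 5, O(update_audit_trail → ¬lower_boom), contraposes to O(lower_boom → ¬update_audit_trail); with O(lower_boom) we get O(¬update_audit_trail).
But premise 7 directly asserts O(update_audit_trail).
We now have both O(¬update_audit_trail) and O(update_audit_trail) — update_audit_trail is simultaneously obligatory and forbidden, violating the D-axiom.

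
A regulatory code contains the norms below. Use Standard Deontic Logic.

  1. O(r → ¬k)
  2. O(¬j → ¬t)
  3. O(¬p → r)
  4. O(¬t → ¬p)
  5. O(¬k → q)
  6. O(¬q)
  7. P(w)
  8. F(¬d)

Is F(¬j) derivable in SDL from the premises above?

From premise 6 we have O(¬q).
Premise 5, O(¬k → q), contraposes to O(¬q → k); with O(¬q) we get O(k).
The contrapositive of premise 1 (O(r → ¬k)) is O(k → ¬r), and O(k) is already established, so O(¬r).
The contrapositive of premise 3 (O(¬p → r)) is O(¬r → p), and O(¬r) is already established, so O(p).
The contrapositive of premise 4 (O(¬t → ¬p)) is O(p → t), and O(p) is already established, so O(t).
Premise 2 is O(¬j → ¬t); contrapositively O(t → j). Since O(t) holds, K gives O(j).
Premises 7, 8 do not contribute to this derivation.
So O(j) holds, i.e. F(¬j). The claim follows.

Yes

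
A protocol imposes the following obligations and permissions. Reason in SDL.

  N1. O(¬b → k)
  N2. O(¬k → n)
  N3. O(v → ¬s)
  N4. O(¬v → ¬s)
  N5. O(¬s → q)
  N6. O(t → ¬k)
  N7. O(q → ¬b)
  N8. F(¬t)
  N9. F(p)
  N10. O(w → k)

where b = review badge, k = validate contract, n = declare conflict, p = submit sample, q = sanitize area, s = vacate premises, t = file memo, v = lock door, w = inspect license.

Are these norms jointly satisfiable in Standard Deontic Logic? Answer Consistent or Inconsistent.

Inconsistent

Premises 4 and 3 are O(¬v → ¬s) and O(v → ¬s); every ideal world satisfies ¬v or v, so in either case ¬s holds — hence O(¬s).
From O(¬s) and premise 5, O(¬s → q), we obtain O(q).
From O(q) and premise 7, O(q → ¬b), we obtain O(¬b).
With premise 1, O(¬b → k), the K-axiom yields O(k).
Premise 6 is O(t → ¬k); contrapositively O(k → ¬t). Since O(k) holds, K gives O(¬t).
But premise 8, F(¬t), means O(t).
We now have both O(¬t) and O(t) — t is simultaneously obligatory and forbidden, violating the D-axiom.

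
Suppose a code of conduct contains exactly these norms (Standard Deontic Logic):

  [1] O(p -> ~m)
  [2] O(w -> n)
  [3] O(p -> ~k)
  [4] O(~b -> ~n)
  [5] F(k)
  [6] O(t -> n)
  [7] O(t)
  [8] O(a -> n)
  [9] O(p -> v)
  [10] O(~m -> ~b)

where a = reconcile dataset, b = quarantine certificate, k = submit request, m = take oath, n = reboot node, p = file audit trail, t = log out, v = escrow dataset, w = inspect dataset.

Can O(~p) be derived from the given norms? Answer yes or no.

Premise 7 gives O(t).
With premise 6, O(t -> n), the K-axiom yields O(n).
Premise 4 is O(~b -> ~n); contrapositively O(n -> b). Since O(n) holds, K gives O(b).
Premise 10, O(~m -> ~b), contraposes to O(b -> m); with O(b) we get O(m).
Premise 1 is O(p -> ~m); contrapositively O(m -> ~p). Since O(m) holds, K gives O(~p).
Premises 2, 3, 5, 8, 9 do not contribute to this derivation.
So O(~p) follows.

Yes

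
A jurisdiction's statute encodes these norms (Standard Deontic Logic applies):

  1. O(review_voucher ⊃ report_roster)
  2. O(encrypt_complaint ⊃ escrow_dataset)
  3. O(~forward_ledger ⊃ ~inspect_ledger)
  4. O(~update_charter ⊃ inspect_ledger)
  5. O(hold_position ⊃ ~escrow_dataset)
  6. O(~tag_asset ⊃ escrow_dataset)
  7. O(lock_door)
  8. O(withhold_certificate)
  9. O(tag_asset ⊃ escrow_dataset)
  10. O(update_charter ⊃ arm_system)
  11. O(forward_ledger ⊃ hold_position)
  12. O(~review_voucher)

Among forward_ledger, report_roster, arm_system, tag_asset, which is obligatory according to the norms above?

arm_system

Premises 9 and 6 are O(tag_asset ⊃ escrow_dataset) and O(~tag_asset ⊃ escrow_dataset); every ideal world satisfies tag_asset or ~tag_asset, so in either case escrow_dataset holds — hence O(escrow_dataset).
The contrapositive of premise 5 (O(hold_position ⊃ ~escrow_dataset)) is O(escrow_dataset ⊃ ~hold_position), and O(escrow_dataset) is already established, so O(~hold_position).
Premise 11, O(forward_ledger ⊃ hold_position), contraposes to O(~hold_position ⊃ ~forward_ledger); with O(~hold_position) we get O(~forward_ledger).
Applying K to premise 3 (O(~forward_ledger ⊃ ~inspect_ledger)) and O(~forward_ledger) yields O(~inspect_ledger).
Premise 4 is O(~update_charter ⊃ inspect_ledger); contrapositively O(~inspect_ledger ⊃ update_charter). Since O(~inspect_ledger) holds, K gives O(update_charter).
Applying K to premise 10 (O(update_charter ⊃ arm_system)) and O(update_charter) yields O(arm_system).
So O(arm_system) holds — arm_system is obligatory. None of the other listed options is made obligatory by any chain of premises.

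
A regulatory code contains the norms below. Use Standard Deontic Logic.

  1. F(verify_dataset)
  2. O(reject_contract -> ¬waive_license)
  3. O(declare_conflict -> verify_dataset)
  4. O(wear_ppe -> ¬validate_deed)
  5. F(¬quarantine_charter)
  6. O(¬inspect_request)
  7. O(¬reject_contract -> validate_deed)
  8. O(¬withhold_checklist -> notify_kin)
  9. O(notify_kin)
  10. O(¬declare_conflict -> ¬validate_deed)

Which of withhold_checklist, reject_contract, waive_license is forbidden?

Premise 1 is F(verify_dataset), i.e. O(¬verify_dataset).
Premise 3 is O(declare_conflict -> verify_dataset); contrapositively O(¬verify_dataset -> ¬declare_conflict). Since O(¬verify_dataset) holds, K gives O(¬declare_conflict).
Applying K to premise 10 (O(¬declare_conflict -> ¬validate_deed)) and O(¬declare_conflict) yields O(¬validate_deed).
Premise 7 is O(¬reject_contract -> validate_deed); contrapositively O(¬validate_deed -> reject_contract). Since O(¬validate_deed) holds, K gives O(reject_contract).
Applying K to premise 2 (O(reject_contract -> ¬waive_license)) and O(reject_contract) yields O(¬waive_license).
So O(¬waive_license) holds, i.e. waive_license is forbidden. None of the other listed options is forbidden under the premises.

waive_license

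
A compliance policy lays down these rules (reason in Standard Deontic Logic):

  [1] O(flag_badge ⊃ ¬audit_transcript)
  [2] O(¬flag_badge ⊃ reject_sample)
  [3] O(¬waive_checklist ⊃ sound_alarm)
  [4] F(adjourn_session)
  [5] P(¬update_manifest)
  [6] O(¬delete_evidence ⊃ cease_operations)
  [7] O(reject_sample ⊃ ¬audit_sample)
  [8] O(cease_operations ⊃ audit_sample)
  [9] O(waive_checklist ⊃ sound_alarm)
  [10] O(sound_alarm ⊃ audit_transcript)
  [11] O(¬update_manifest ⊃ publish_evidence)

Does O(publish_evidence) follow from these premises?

No

Premise 11 is O(¬update_manifest ⊃ publish_evidence), but O(¬update_manifest) is not derivable from the premises (the permission P(¬update_manifest) asserts only ¬O(update_manifest), not O(¬update_manifest)), so it does not yield O(publish_evidence).
No other premise forces O(publish_evidence). An ideal world satisfying every premise can still have publish_evidence false, so O(publish_evidence) is not derivable.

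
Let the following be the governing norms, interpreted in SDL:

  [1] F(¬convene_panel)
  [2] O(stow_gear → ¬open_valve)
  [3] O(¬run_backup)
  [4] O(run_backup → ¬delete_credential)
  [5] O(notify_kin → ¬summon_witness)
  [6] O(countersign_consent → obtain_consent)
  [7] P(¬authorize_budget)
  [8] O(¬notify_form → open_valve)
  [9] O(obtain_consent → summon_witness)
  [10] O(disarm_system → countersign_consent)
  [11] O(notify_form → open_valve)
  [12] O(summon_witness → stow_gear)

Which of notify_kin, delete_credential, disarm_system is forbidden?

disarm_system

By case analysis on ¬notify_form: premise 8 gives O(¬notify_form → open_valve) and premise 11 gives O(notify_form → open_valve), so O(open_valve) either way.
Premise 2 is O(stow_gear → ¬open_valve); contrapositively O(open_valve → ¬stow_gear). Since O(open_valve) holds, K gives O(¬stow_gear).
Premise 12 is O(summon_witness → stow_gear); contrapositively O(¬stow_gear → ¬summon_witness). Since O(¬stow_gear) holds, K gives O(¬summon_witness).
Premise 9, O(obtain_consent → summon_witness), contraposes to O(¬summon_witness → ¬obtain_consent); with O(¬summon_witness) we get O(¬obtain_consent).
Premise 6, O(countersign_consent → obtain_consent), contraposes to O(¬obtain_consent → ¬countersign_consent); with O(¬obtain_consent) we get O(¬countersign_consent).
Premise 10 is O(disarm_system → countersign_consent); contrapositively O(¬countersign_consent → ¬disarm_system). Since O(¬countersign_consent) holds, K gives O(¬disarm_system).
So O(¬disarm_system) holds, i.e. disarm_system is forbidden. None of the other listed options is forbidden under the premises.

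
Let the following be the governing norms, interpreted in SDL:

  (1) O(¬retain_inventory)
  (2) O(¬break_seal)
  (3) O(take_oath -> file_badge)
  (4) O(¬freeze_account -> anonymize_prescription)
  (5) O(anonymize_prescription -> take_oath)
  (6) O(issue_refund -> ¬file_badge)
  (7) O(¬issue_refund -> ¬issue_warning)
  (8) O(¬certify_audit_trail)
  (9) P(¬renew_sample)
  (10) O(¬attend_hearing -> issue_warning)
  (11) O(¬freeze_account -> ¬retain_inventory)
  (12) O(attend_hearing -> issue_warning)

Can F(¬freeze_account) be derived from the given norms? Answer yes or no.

Premises 12 and 10 cover both cases: O(attend_hearing -> issue_warning) and O(¬attend_hearing -> issue_warning). Since attend_hearing ∨ ¬attend_hearing is a tautology, O(issue_warning) follows.
Premise 7, O(¬issue_refund -> ¬issue_warning), contraposes to O(issue_warning -> issue_refund); with O(issue_warning) we get O(issue_refund).
With premise 6, O(issue_refund -> ¬file_badge), the K-axiom yields O(¬file_badge).
Premise 3, O(take_oath -> file_badge), contraposes to O(¬file_badge -> ¬take_oath); with O(¬file_badge) we get O(¬take_oath).
Premise 5, O(anonymize_prescription -> take_oath), contraposes to O(¬take_oath -> ¬anonymize_prescription); with O(¬take_oath) we get O(¬anonymize_prescription).
Premise 4 is O(¬freeze_account -> anonymize_prescription); contrapositively O(¬anonymize_prescription -> freeze_account). Since O(¬anonymize_prescription) holds, K gives O(freeze_account).
Premises 1, 2, 8, 9, 11 do not contribute to this derivation.
So O(freeze_account) holds, i.e. F(¬freeze_account). The claim follows.

Yes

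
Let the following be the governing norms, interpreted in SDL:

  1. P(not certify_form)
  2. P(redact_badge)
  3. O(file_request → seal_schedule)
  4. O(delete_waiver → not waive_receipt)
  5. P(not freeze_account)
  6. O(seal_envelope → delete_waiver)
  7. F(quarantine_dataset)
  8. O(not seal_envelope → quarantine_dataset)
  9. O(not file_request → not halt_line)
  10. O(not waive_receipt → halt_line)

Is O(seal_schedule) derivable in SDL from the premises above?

F(quarantine_dataset) at premise 7 means O(not quarantine_dataset).
The contrapositive of premise 8 (O(not seal_envelope → quarantine_dataset)) is O(not quarantine_dataset → seal_envelope), and O(not quarantine_dataset) is already established, so O(seal_envelope).
Applying K to premise 6 (O(seal_envelope → delete_waiver)) and O(seal_envelope) yields O(delete_waiver).
With premise 4, O(delete_waiver → not waive_receipt), the K-axiom yields O(not waive_receipt).
With premise 10, O(not waive_receipt → halt_line), the K-axiom yields O(halt_line).
The contrapositive of premise 9 (O(not file_request → not halt_line)) is O(halt_line → file_request), and O(halt_line) is already established, so O(file_request).
From O(file_request) and premise 3, O(file_request → seal_schedule), we obtain O(seal_schedule).
Premises 1, 2, 5 do not contribute to this derivation.
So O(seal_schedule) follows.

Yes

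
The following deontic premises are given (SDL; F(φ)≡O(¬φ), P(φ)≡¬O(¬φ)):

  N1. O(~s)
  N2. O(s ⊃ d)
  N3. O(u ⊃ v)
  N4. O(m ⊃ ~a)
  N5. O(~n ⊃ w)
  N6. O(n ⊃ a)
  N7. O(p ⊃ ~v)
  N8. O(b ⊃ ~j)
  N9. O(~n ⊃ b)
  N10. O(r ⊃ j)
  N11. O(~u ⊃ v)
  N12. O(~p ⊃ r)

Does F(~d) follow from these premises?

Premise 2 is O(s ⊃ d), but O(s) is not derivable from the premises, so it does not yield O(d).
No other premise forces O(d). An ideal world satisfying every premise can still have ~d true, so F(~d) is not derivable.

No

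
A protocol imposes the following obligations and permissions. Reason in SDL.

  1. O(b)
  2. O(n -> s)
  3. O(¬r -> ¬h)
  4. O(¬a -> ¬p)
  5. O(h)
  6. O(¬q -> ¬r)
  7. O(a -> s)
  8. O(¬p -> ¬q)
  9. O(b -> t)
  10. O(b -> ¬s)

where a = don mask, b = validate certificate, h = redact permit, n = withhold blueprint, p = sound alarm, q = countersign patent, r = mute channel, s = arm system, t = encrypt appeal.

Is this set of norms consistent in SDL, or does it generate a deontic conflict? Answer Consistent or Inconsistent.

Premise 5 states O(h) outright.
Premise 3 is O(¬r -> ¬h); contrapositively O(h -> r). Since O(h) holds, K gives O(r).
Premise 6 is O(¬q -> ¬r); contrapositively O(r -> q). Since O(r) holds, K gives O(q).
The contrapositive of premise 8 (O(¬p -> ¬q)) is O(q -> p), and O(q) is already established, so O(p).
Premise 4 is O(¬a -> ¬p); contrapositively O(p -> a). Since O(p) holds, K gives O(a).
With premise 7, O(a -> s), the K-axiom yields O(s).
The contrapositive of premise 10 (O(b -> ¬s)) is O(s -> ¬b), and O(s) is already established, so O(¬b).
But premise 1 directly asserts O(b).
We now have both O(¬b) and O(b) — b is simultaneously obligatory and forbidden, violating the D-axiom.

Inconsistent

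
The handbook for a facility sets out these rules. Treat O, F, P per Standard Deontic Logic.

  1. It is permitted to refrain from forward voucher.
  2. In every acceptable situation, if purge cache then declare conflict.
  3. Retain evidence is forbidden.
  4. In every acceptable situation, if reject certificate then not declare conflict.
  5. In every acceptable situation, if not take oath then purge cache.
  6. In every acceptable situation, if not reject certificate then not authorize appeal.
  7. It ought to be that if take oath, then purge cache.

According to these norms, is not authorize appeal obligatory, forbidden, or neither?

Premises 7 and 5 cover both cases: O(take_oath → purge_cache) and O(¬take_oath → purge_cache). Since take_oath ∨ ¬take_oath is a tautology, O(purge_cache) follows.
From O(purge_cache) and premise 2, O(purge_cache → declare_conflict), we obtain O(declare_conflict).
The contrapositive of premise 4 (O(reject_certificate → ¬declare_conflict)) is O(declare_conflict → ¬reject_certificate), and O(declare_conflict) is already established, so O(¬reject_certificate).
With premise 6, O(¬reject_certificate → ¬authorize_appeal), the K-axiom yields O(¬authorize_appeal).
Premises 1, 3 do not contribute to this derivation.
Hence ¬authorize_appeal is obligatory.

Obligatory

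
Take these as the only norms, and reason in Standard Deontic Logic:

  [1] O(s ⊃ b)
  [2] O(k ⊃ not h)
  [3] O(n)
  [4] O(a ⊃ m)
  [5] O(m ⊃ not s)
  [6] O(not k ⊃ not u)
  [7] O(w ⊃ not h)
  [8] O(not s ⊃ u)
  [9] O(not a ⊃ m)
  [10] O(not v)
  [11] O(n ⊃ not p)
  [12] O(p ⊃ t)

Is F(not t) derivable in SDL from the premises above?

Premise 12 is O(p ⊃ t), but O(p) is not derivable from the premises, so it does not yield O(t).
No other premise forces O(t). An ideal world satisfying every premise can still have not t true, so F(not t) is not derivable.

No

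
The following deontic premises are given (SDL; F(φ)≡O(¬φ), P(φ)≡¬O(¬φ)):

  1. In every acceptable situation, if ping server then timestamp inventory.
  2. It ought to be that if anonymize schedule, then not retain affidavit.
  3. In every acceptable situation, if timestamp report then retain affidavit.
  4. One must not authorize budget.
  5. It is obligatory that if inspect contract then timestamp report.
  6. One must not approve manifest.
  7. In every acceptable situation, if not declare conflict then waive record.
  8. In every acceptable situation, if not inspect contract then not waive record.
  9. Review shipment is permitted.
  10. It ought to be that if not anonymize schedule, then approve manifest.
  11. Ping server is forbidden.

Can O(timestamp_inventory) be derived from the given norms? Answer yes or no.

Premise 1 is O(ping_server → timestamp_inventory), but O(ping_server) is not derivable from the premises, so it does not yield O(timestamp_inventory).
No other premise forces O(timestamp_inventory). An ideal world satisfying every premise can still have timestamp_inventory false, so O(timestamp_inventory) is not derivable.

No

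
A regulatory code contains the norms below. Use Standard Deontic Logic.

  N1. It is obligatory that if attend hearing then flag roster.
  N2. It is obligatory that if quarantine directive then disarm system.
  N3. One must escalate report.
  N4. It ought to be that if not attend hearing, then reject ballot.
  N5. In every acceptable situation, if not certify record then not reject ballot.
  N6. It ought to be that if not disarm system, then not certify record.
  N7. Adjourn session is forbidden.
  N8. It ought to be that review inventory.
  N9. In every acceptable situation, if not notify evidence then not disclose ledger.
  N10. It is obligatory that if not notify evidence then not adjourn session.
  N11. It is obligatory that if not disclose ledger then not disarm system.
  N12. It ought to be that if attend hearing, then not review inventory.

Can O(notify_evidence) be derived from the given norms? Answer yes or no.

Premise 8 states O(review_inventory) outright.
The contrapositive of premise 12 (O(attend_hearing → ¬review_inventory)) is O(review_inventory → ¬attend_hearing), and O(review_inventory) is already established, so O(¬attend_hearing).
Applying K to premise 4 (O(¬attend_hearing → reject_ballot)) and O(¬attend_hearing) yields O(reject_ballot).
Premise 5, O(¬certify_record → ¬reject_ballot), contraposes to O(reject_ballot → certify_record); with O(reject_ballot) we get O(certify_record).
Premise 6, O(¬disarm_system → ¬certify_record), contraposes to O(certify_record → disarm_system); with O(certify_record) we get O(disarm_system).
Premise 11 is O(¬disclose_ledger → ¬disarm_system); contrapositively O(disarm_system → disclose_ledger). Since O(disarm_system) holds, K gives O(disclose_ledger).
Premise 9, O(¬notify_evidence → ¬disclose_ledger), contraposes to O(disclose_ledger → notify_evidence); with O(disclose_ledger) we get O(notify_evidence).
Premises 1, 2, 3, 7, 10 do not contribute to this derivation.
So O(notify_evidence) follows.

Yes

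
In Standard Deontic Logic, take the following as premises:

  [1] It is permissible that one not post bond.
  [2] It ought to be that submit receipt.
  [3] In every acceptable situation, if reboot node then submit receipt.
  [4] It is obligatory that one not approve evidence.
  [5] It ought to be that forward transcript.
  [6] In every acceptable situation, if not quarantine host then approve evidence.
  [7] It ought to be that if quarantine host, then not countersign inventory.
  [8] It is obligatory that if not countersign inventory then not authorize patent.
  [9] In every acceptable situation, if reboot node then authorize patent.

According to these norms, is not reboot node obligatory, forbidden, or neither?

Premise 4 states O(¬approve_evidence) outright.
The contrapositive of premise 6 (O(¬quarantine_host → approve_evidence)) is O(¬approve_evidence → quarantine_host), and O(¬approve_evidence) is already established, so O(quarantine_host).
Applying K to premise 7 (O(quarantine_host → ¬countersign_inventory)) and O(quarantine_host) yields O(¬countersign_inventory).
From O(¬countersign_inventory) and premise 8, O(¬countersign_inventory → ¬authorize_patent), we obtain O(¬authorize_patent).
Premise 9, O(reboot_node → authorize_patent), contraposes to O(¬authorize_patent → ¬reboot_node); with O(¬authorize_patent) we get O(¬reboot_node).
Premises 1, 2, 3, 5 do not contribute to this derivation.
Hence ¬reboot_node is obligatory.

Obligatory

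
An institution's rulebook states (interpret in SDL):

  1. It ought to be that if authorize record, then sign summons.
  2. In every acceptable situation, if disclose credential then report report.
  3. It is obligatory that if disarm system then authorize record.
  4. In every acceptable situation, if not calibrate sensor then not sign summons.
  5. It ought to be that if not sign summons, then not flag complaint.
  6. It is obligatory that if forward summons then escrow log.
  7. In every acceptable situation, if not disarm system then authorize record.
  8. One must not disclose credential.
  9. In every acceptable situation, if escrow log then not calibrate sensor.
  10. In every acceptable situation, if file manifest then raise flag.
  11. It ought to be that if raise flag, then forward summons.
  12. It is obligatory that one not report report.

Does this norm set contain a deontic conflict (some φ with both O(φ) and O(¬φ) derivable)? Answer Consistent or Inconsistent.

Consistent

Premise 2 is O(disclose_credential → report_report), but O(disclose_credential) is not derivable from the premises, so it does not yield O(report_report).
So O(report_report) is not derivable, and the apparent clash with O(¬report_report) does not arise.
A world satisfying every obligation exists (e.g. authorize_record=true, calibrate_sensor=true, disarm_system=false, disclose_credential=false, escrow_log=false, file_manifest=false, flag_complaint=false, forward_summons=false, raise_flag=false, report_report=false, sign_summons=true); no atom is both obligatory and forbidden, so the set is consistent.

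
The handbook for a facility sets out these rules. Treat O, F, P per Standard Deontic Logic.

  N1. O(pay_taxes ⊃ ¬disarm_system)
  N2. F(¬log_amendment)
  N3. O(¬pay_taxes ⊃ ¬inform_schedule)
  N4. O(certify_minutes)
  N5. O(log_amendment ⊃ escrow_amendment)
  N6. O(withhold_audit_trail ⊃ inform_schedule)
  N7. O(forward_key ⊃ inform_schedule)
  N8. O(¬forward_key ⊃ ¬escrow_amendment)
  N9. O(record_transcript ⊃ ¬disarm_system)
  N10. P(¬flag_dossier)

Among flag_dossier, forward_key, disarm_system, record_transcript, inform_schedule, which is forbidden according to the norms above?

disarm_system

Premise 2, F(¬log_amendment), is equivalent to O(log_amendment).
Applying K to premise 5 (O(log_amendment ⊃ escrow_amendment)) and O(log_amendment) yields O(escrow_amendment).
The contrapositive of premise 8 (O(¬forward_key ⊃ ¬escrow_amendment)) is O(escrow_amendment ⊃ forward_key), and O(escrow_amendment) is already established, so O(forward_key).
From O(forward_key) and premise 7, O(forward_key ⊃ inform_schedule), we obtain O(inform_schedule).
Premise 3, O(¬pay_taxes ⊃ ¬inform_schedule), contraposes to O(inform_schedule ⊃ pay_taxes); with O(inform_schedule) we get O(pay_taxes).
From O(pay_taxes) and premise 1, O(pay_taxes ⊃ ¬disarm_system), we obtain O(¬disarm_system).
So O(¬disarm_system) holds, i.e. disarm_system is forbidden. None of the other listed options is forbidden under the premises.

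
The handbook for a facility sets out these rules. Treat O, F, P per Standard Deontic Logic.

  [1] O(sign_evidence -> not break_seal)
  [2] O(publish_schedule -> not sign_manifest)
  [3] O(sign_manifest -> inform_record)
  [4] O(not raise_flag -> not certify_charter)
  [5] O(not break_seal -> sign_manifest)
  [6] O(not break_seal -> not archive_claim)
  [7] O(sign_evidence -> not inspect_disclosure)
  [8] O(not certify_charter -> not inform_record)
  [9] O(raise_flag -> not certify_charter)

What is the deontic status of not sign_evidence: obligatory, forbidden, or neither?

Obligatory

Premises 9 and 4 cover both cases: O(raise_flag -> not certify_charter) and O(not raise_flag -> not certify_charter). Since raise_flag ∨ not raise_flag is a tautology, O(not certify_charter) follows.
Premise 8 is O(not certify_charter -> not inform_record); since O(not certify_charter), deontic closure gives O(not inform_record).
The contrapositive of premise 3 (O(sign_manifest -> inform_record)) is O(not inform_record -> not sign_manifest), and O(not inform_record) is already established, so O(not sign_manifest).
The contrapositive of premise 5 (O(not break_seal -> sign_manifest)) is O(not sign_manifest -> break_seal), and O(not sign_manifest) is already established, so O(break_seal).
The contrapositive of premise 1 (O(sign_evidence -> not break_seal)) is O(break_seal -> not sign_evidence), and O(break_seal) is already established, so O(not sign_evidence).
Premises 2, 6, 7 do not contribute to this derivation.
Hence not sign_evidence is obligatory.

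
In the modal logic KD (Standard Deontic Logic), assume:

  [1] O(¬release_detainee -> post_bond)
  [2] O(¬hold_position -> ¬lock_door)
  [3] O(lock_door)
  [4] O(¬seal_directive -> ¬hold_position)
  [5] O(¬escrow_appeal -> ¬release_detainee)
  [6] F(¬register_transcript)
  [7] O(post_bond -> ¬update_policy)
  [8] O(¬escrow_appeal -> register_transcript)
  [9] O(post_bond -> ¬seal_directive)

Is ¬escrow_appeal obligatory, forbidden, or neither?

Forbidden

Premise 3 states O(lock_door) outright.
Premise 2 is O(¬hold_position -> ¬lock_door); contrapositively O(lock_door -> hold_position). Since O(lock_door) holds, K gives O(hold_position).
Premise 4, O(¬seal_directive -> ¬hold_position), contraposes to O(hold_position -> seal_directive); with O(hold_position) we get O(seal_directive).
Premise 9, O(post_bond -> ¬seal_directive), contraposes to O(seal_directive -> ¬post_bond); with O(seal_directive) we get O(¬post_bond).
Premise 1, O(¬release_detainee -> post_bond), contraposes to O(¬post_bond -> release_detainee); with O(¬post_bond) we get O(release_detainee).
Premise 5 is O(¬escrow_appeal -> ¬release_detainee); contrapositively O(release_detainee -> escrow_appeal). Since O(release_detainee) holds, K gives O(escrow_appeal).
Premises 6, 7, 8 do not contribute to this derivation.
Thus O(escrow_appeal), which is F(¬escrow_appeal): ¬escrow_appeal is forbidden.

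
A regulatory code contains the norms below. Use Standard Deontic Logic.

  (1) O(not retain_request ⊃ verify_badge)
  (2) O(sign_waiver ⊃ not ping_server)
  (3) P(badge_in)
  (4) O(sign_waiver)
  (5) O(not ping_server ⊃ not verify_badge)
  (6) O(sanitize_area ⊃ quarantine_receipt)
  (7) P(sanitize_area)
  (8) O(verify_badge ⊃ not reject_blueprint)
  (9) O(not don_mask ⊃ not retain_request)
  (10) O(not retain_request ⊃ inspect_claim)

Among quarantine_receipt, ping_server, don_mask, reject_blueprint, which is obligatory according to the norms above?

don_mask

From premise 4 we have O(sign_waiver).
Applying K to premise 2 (O(sign_waiver ⊃ not ping_server)) and O(sign_waiver) yields O(not ping_server).
With premise 5, O(not ping_server ⊃ not verify_badge), the K-axiom yields O(not verify_badge).
Premise 1 is O(not retain_request ⊃ verify_badge); contrapositively O(not verify_badge ⊃ retain_request). Since O(not verify_badge) holds, K gives O(retain_request).
Premise 9, O(not don_mask ⊃ not retain_request), contraposes to O(retain_request ⊃ don_mask); with O(retain_request) we get O(don_mask).
So O(don_mask) holds — don_mask is obligatory. None of the other listed options is made obligatory by any chain of premises.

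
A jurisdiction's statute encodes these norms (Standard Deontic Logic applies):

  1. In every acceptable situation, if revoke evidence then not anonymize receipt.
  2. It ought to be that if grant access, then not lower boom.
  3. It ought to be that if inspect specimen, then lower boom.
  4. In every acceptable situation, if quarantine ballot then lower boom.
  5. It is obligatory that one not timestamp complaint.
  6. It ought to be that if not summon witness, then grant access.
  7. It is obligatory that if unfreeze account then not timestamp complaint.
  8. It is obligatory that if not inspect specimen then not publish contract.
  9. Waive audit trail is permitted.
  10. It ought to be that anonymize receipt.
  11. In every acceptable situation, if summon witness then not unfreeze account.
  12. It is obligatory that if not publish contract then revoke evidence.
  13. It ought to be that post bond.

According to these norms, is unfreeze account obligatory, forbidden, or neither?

Forbidden

From premise 10 we have O(anonymize_receipt).
Premise 1, O(revoke_evidence → ¬anonymize_receipt), contraposes to O(anonymize_receipt → ¬revoke_evidence); with O(anonymize_receipt) we get O(¬revoke_evidence).
The contrapositive of premise 12 (O(¬publish_contract → revoke_evidence)) is O(¬revoke_evidence → publish_contract), and O(¬revoke_evidence) is already established, so O(publish_contract).
Premise 8, O(¬inspect_specimen → ¬publish_contract), contraposes to O(publish_contract → inspect_specimen); with O(publish_contract) we get O(inspect_specimen).
From O(inspect_specimen) and premise 3, O(inspect_specimen → lower_boom), we obtain O(lower_boom).
Premise 2 is O(grant_access → ¬lower_boom); contrapositively O(lower_boom → ¬grant_access). Since O(lower_boom) holds, K gives O(¬grant_access).
The contrapositive of premise 6 (O(¬summon_witness → grant_access)) is O(¬grant_access → summon_witness), and O(¬grant_access) is already established, so O(summon_witness).
From O(summon_witness) and premise 11, O(summon_witness → ¬unfreeze_account), we obtain O(¬unfreeze_account).
Premises 4, 5, 7, 9, 13 do not contribute to this derivation.
Thus O(¬unfreeze_account), which is F(unfreeze_account): unfreeze_account is forbidden.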